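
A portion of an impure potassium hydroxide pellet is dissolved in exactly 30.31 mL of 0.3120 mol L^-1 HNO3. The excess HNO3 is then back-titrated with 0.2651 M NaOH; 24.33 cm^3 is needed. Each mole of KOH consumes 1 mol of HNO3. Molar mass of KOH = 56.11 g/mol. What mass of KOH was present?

Total n(HNO3) added = 0.3120 x 0.03031 = 0.009457 mol.
n(NaOH) used = 0.2651 x 0.02433 = 0.006450 mol, which equals the excess n(HNO3).
So n(HNO3) consumed by the sample = 0.009457 - 0.006450 = 0.003007 mol.
n(KOH) = 0.003007 / 1 = 0.003007 mol.
mass = 0.003007 mol x 56.11 g/mol = 0.169 g.

0.169 g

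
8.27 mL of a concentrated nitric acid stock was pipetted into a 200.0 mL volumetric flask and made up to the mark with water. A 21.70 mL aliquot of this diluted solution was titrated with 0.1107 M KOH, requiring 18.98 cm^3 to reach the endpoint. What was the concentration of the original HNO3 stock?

n(KOH) = 0.1107 x 0.01898 = 0.002101 mol.
n(HNO3) in the aliquot = 0.002101 mol.
[diluted HNO3] = 0.002101 / 0.02170 = 0.09682 M.
Dilution factor = 200.0/8.270 = 24.18, so [stock] = 0.09682 x 24.18 = 2.34 M.

2.34 M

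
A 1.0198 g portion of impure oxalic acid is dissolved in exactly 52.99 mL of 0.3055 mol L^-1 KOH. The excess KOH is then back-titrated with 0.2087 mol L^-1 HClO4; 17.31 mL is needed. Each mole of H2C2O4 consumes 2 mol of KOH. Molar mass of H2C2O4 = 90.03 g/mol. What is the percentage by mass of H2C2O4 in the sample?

Total n(KOH) added = 0.3055 x 0.05299 = 0.01619 mol.
n(HClO4) used = 0.2087 x 0.01731 = 0.003613 mol, which equals the excess n(KOH).
So n(KOH) consumed by the sample = 0.01619 - 0.003613 = 0.01258 mol.
n(H2C2O4) = 0.01258 / 2 = 0.006288 mol.
mass H2C2O4 = 0.006288 x 90.03 = 0.5661 g, so %H2C2O4 = 0.5661/1.0198 x 100 = 55.5%.

55.5%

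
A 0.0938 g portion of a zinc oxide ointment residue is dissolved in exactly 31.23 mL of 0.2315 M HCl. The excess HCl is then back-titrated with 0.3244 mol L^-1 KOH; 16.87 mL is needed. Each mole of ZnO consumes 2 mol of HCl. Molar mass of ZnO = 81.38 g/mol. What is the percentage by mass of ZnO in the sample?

76.2%

Total n(HCl) added = 0.2315 x 0.03123 = 0.007230 mol.
n(KOH) used = 0.3244 x 0.01687 = 0.005473 mol, which equals the excess n(HCl).
So n(HCl) consumed by the sample = 0.007230 - 0.005473 = 0.001757 mol.
n(ZnO) = 0.001757 / 2 = 0.0008786 mol.
mass ZnO = 0.0008786 x 81.38 = 0.07150 g, so %ZnO = 0.07150/0.0938 x 100 = 76.2%.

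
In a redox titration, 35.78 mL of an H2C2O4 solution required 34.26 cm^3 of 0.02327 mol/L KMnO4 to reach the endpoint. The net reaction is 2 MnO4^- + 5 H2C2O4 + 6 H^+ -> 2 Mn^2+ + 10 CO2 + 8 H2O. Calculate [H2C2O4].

n(KMnO4) = 0.02327 x 0.03426 = 0.0007972 mol.
From the balanced equation, 2 mol KMnO4 reacts with 5 mol H2C2O4, so n(H2C2O4) = 0.0007972 x 5/2 = 0.001993 mol.
[H2C2O4] = 0.001993 / 0.03578 L = 0.0557 M.

0.0557 M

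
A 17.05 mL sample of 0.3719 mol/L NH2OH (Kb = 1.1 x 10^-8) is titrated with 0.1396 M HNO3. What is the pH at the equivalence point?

n(NH2OH) = 0.3719 x 0.01705 = 0.006341 mol; V(HNO3) at equivalence = 0.006341/0.1396 = 0.04542 L.
At equivalence the base is fully converted to NH3OH+; total volume = 0.06247 L, so [NH3OH+] = 0.006341/0.06247 = 0.1015 M.
Ka(NH3OH+) = Kw/Kb = 1.0e-14 / 1.1 x 10^-8 = 9.09e-7.
[H^+] = sqrt(Ka x [NH3OH+]) = sqrt(9.09e-7 x 0.1015) = 0.000304 M.
pH = -log(0.000304) = 3.52.

3.52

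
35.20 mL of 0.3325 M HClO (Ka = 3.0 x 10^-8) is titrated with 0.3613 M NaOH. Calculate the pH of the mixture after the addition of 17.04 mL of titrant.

Initial n(HClO) = 0.3325 x 0.03520 = 0.01170 mol.
n(NaOH) added = 0.3613 x 0.01704 = 0.006157 mol, converting that many moles of HClO to ClO-.
Remaining n(HClO) = 0.005547 mol; n(ClO-) = 0.006157 mol.
By Henderson-Hasselbalch, pH = pKa + log([A^-]/[HA]) = 7.52 + log(0.006157/0.005547) = 7.52 + (+0.05) = 7.57.

7.57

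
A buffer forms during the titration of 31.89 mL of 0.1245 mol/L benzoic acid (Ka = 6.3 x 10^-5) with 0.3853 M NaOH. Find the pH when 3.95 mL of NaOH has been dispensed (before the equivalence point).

Initial n(C6H5COOH) = 0.1245 x 0.03189 = 0.003970 mol.
n(NaOH) added = 0.3853 x 0.003950 = 0.001522 mol, converting that many moles of C6H5COOH to C6H5COO-.
Remaining n(C6H5COOH) = 0.002448 mol; n(C6H5COO-) = 0.001522 mol.
By Henderson-Hasselbalch, pH = pKa + log([A^-]/[HA]) = 4.20 + log(0.001522/0.002448) = 4.20 + (-0.21) = 3.99.

3.99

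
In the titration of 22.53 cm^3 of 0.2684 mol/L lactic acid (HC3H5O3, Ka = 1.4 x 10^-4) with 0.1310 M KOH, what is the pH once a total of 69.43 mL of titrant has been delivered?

n(acid) = 0.2684 x 0.02253 = 0.006047 mol; n(KOH) added = 0.1310 x 0.06943 = 0.009095 mol.
Base is in excess by 0.009095 - 0.006047 = 0.003048 mol in a total volume of 0.09196 L.
[OH^-] = 0.003048/0.09196 = 0.03315 M, so pOH = 1.48 and pH = 14.00 - 1.48 = 12.52.

12.52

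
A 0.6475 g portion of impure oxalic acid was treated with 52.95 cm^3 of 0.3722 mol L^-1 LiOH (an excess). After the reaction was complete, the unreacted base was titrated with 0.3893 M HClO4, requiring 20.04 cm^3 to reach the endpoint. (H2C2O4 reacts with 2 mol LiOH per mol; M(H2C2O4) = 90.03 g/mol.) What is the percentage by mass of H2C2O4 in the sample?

Total n(LiOH) added = 0.3722 x 0.05295 = 0.01971 mol.
n(HClO4) used = 0.3893 x 0.02004 = 0.007802 mol, which equals the excess n(LiOH).
So n(LiOH) consumed by the sample = 0.01971 - 0.007802 = 0.01191 mol.
n(H2C2O4) = 0.01191 / 2 = 0.005953 mol.
mass H2C2O4 = 0.005953 x 90.03 = 0.5360 g, so %H2C2O4 = 0.5360/0.6475 x 100 = 82.8%.

82.8%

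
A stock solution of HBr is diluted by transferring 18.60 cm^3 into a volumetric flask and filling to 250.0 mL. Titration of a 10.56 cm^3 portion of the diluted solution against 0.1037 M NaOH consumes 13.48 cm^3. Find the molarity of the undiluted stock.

n(NaOH) = 0.1037 x 0.01348 = 0.001398 mol.
n(HBr) in the aliquot = 0.001398 mol.
[diluted HBr] = 0.001398 / 0.01056 = 0.1324 M.
Dilution factor = 250.0/18.60 = 13.44, so [stock] = 0.1324 x 13.44 = 1.78 M.

1.78 M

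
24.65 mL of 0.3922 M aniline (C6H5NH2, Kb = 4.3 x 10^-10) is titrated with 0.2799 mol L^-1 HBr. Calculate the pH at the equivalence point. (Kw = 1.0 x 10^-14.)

n(C6H5NH2) = 0.3922 x 0.02465 = 0.009668 mol; V(HBr) at equivalence = 0.009668/0.2799 = 0.03454 L.
At equivalence the base is fully converted to C6H5NH3+; total volume = 0.05919 L, so [C6H5NH3+] = 0.009668/0.05919 = 0.1633 M.
Ka(C6H5NH3+) = Kw/Kb = 1.0e-14 / 4.3 x 10^-10 = 2.33e-5.
[H^+] = sqrt(Ka x [C6H5NH3+]) = sqrt(2.33e-5 x 0.1633) = 0.00195 M.
pH = -log(0.00195) = 2.71.

2.71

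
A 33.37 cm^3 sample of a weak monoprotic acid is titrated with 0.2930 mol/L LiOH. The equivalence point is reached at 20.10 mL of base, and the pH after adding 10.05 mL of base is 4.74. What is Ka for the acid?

1.8 x 10^-5

10.05 mL is half of the equivalence volume, so this is the half-equivalence point where [HA] = [A^-].
At half-equivalence pH = pKa, so pKa = 4.74.
Ka = 10^(-4.74) = 1.8 x 10^-5.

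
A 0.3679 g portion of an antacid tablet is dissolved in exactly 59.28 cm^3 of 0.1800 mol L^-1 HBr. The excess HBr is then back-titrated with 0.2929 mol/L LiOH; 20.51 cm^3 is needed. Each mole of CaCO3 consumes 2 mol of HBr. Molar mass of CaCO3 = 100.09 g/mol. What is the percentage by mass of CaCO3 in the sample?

Total n(HBr) added = 0.1800 x 0.05928 = 0.01067 mol.
n(LiOH) used = 0.2929 x 0.02051 = 0.006007 mol, which equals the excess n(HBr).
So n(HBr) consumed by the sample = 0.01067 - 0.006007 = 0.004663 mol.
n(CaCO3) = 0.004663 / 2 = 0.002332 mol.
mass CaCO3 = 0.002332 x 100.09 = 0.2334 g, so %CaCO3 = 0.2334/0.3679 x 100 = 63.4%.

63.4%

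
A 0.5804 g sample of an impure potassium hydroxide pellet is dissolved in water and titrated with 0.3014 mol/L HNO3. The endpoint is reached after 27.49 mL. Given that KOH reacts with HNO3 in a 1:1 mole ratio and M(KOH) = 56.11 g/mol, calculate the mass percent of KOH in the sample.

n(HNO3) = 0.3014 x 0.02749 = 0.008285 mol.
n(KOH) = 0.008285 / 1 = 0.008285 mol.
mass of KOH = 0.008285 x 56.11 = 0.4649 g.
% purity = 0.4649 / 0.5804 x 100 = 80.1%.

80.1%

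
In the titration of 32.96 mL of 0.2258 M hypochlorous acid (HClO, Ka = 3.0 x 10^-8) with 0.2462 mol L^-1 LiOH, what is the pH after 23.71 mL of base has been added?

8.08

Initial n(HClO) = 0.2258 x 0.03296 = 0.007442 mol.
n(LiOH) added = 0.2462 x 0.02371 = 0.005837 mol, converting that many moles of HClO to ClO-.
Remaining n(HClO) = 0.001605 mol; n(ClO-) = 0.005837 mol.
By Henderson-Hasselbalch, pH = pKa + log([A^-]/[HA]) = 7.52 + log(0.005837/0.001605) = 7.52 + (+0.56) = 8.08.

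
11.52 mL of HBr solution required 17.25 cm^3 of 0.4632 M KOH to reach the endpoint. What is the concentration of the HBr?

0.694 M

n(KOH) delivered = 0.4632 x 0.01725 = 0.007990 mol.
For a 1:1 reaction, n(HBr) = 0.007990 mol.
[HBr] = 0.007990 mol / 0.01152 L = 0.694 M.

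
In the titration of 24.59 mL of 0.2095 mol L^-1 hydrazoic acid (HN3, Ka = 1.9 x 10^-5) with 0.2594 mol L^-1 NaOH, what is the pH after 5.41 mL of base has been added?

4.29

Initial n(HN3) = 0.2095 x 0.02459 = 0.005152 mol.
n(NaOH) added = 0.2594 x 0.005410 = 0.001403 mol, converting that many moles of HN3 to N3-.
Remaining n(HN3) = 0.003748 mol; n(N3-) = 0.001403 mol.
By Henderson-Hasselbalch, pH = pKa + log([A^-]/[HA]) = 4.72 + log(0.001403/0.003748) = 4.72 + (-0.43) = 4.29.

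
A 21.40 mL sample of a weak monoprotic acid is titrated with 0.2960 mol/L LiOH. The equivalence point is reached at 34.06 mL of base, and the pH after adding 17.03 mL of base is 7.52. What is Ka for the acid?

17.03 mL is half of the equivalence volume, so this is the half-equivalence point where [HA] = [A^-].
At half-equivalence pH = pKa, so pKa = 7.52.
Ka = 10^(-7.52) = 3.0 x 10^-8.

3.0 x 10^-8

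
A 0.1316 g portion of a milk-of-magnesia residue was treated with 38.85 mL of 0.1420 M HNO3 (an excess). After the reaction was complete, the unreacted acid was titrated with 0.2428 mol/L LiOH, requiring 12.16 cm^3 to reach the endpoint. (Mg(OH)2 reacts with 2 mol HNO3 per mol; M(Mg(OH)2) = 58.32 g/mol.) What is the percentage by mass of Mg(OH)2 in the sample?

Total n(HNO3) added = 0.1420 x 0.03885 = 0.005517 mol.
n(LiOH) used = 0.2428 x 0.01216 = 0.002952 mol, which equals the excess n(HNO3).
So n(HNO3) consumed by the sample = 0.005517 - 0.002952 = 0.002564 mol.
n(Mg(OH)2) = 0.002564 / 2 = 0.001282 mol.
mass Mg(OH)2 = 0.001282 x 58.32 = 0.07477 g, so %Mg(OH)2 = 0.07477/0.1316 x 100 = 56.8%.

56.8%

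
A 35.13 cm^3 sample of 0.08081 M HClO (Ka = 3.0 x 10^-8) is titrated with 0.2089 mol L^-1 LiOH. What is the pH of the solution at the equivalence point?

n(HClO) = 0.08081 x 0.03513 = 0.002839 mol; V(LiOH) at equivalence = 0.002839/0.2089 = 0.01359 L.
At equivalence all the acid is converted to ClO-; total volume = 0.03513 + 0.01359 = 0.04872 L, so [ClO-] = 0.002839/0.04872 = 0.05827 M.
Kb = Kw/Ka = 1.0e-14 / 3.0 x 10^-8 = 3.33e-7.
[OH^-] = sqrt(Kb x [ClO-]) = sqrt(3.33e-7 x 0.05827) = 0.000139 M.
pOH = 3.86, so pH = 14.00 - 3.86 = 10.14.

10.14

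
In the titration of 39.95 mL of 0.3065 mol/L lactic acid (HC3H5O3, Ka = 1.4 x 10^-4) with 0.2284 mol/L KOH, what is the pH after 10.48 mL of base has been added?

3.24

Initial n(HC3H5O3) = 0.3065 x 0.03995 = 0.01224 mol.
n(KOH) added = 0.2284 x 0.01048 = 0.002394 mol, converting that many moles of HC3H5O3 to C3H5O3-.
Remaining n(HC3H5O3) = 0.009851 mol; n(C3H5O3-) = 0.002394 mol.
By Henderson-Hasselbalch, pH = pKa + log([A^-]/[HA]) = 3.85 + log(0.002394/0.009851) = 3.85 + (-0.61) = 3.24.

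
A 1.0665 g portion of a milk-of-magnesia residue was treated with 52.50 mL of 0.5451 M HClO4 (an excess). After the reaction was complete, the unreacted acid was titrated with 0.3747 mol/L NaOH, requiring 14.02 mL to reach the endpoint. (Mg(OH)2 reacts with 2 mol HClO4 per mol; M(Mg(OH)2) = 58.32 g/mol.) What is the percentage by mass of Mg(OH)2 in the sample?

63.9%

Total n(HClO4) added = 0.5451 x 0.05250 = 0.02862 mol.
n(NaOH) used = 0.3747 x 0.01402 = 0.005253 mol, which equals the excess n(HClO4).
So n(HClO4) consumed by the sample = 0.02862 - 0.005253 = 0.02336 mol.
n(Mg(OH)2) = 0.02336 / 2 = 0.01168 mol.
mass Mg(OH)2 = 0.01168 x 58.32 = 0.6813 g, so %Mg(OH)2 = 0.6813/1.0665 x 100 = 63.9%.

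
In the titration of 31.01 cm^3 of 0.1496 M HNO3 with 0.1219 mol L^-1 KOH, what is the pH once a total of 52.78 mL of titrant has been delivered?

n(acid) = 0.1496 x 0.03101 = 0.004639 mol; n(KOH) added = 0.1219 x 0.05278 = 0.006434 mol.
Base is in excess by 0.006434 - 0.004639 = 0.001795 mol in a total volume of 0.08379 L.
[OH^-] = 0.001795/0.08379 = 0.02142 M, so pOH = 1.67 and pH = 14.00 - 1.67 = 12.33.

12.33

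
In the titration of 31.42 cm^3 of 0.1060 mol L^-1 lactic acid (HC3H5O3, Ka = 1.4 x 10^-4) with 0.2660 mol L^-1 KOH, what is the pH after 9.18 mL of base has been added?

Initial n(HC3H5O3) = 0.1060 x 0.03142 = 0.003331 mol.
n(KOH) added = 0.2660 x 0.009180 = 0.002442 mol, converting that many moles of HC3H5O3 to C3H5O3-.
Remaining n(HC3H5O3) = 0.0008886 mol; n(C3H5O3-) = 0.002442 mol.
By Henderson-Hasselbalch, pH = pKa + log([A^-]/[HA]) = 3.85 + log(0.002442/0.0008886) = 3.85 + (+0.44) = 4.29.

4.29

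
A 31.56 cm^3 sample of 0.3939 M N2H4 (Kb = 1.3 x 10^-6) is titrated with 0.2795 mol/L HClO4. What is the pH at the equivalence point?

4.45

n(N2H4) = 0.3939 x 0.03156 = 0.01243 mol; V(HClO4) at equivalence = 0.01243/0.2795 = 0.04448 L.
At equivalence the base is fully converted to N2H5+; total volume = 0.07604 L, so [N2H5+] = 0.01243/0.07604 = 0.1635 M.
Ka(N2H5+) = Kw/Kb = 1.0e-14 / 1.3 x 10^-6 = 7.69e-9.
[H^+] = sqrt(Ka x [N2H5+]) = sqrt(7.69e-9 x 0.1635) = 3.55e-5 M.
pH = -log(3.55e-5) = 4.45.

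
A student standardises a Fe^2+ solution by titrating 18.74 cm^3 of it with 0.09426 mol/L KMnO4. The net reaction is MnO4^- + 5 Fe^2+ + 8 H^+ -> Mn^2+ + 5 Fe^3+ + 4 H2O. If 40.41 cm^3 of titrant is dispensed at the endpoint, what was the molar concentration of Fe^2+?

1.02 M

n(KMnO4) = 0.09426 x 0.04041 = 0.003809 mol.
From the balanced equation, 1 mol KMnO4 reacts with 5 mol Fe^2+, so n(Fe^2+) = 0.003809 x 5/1 = 0.01905 mol.
[Fe^2+] = 0.01905 / 0.01874 L = 1.02 M.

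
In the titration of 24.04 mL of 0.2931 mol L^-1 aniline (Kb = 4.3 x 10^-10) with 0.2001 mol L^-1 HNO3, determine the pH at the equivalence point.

2.78

n(C6H5NH2) = 0.2931 x 0.02404 = 0.007046 mol; V(HNO3) at equivalence = 0.007046/0.2001 = 0.03521 L.
At equivalence the base is fully converted to C6H5NH3+; total volume = 0.05925 L, so [C6H5NH3+] = 0.007046/0.05925 = 0.1189 M.
Ka(C6H5NH3+) = Kw/Kb = 1.0e-14 / 4.3 x 10^-10 = 2.33e-5.
[H^+] = sqrt(Ka x [C6H5NH3+]) = sqrt(2.33e-5 x 0.1189) = 0.00166 M.
pH = -log(0.00166) = 2.78.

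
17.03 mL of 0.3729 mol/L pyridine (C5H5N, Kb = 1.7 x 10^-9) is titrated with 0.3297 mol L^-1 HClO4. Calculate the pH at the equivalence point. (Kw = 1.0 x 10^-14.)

2.99

n(C5H5N) = 0.3729 x 0.01703 = 0.006350 mol; V(HClO4) at equivalence = 0.006350/0.3297 = 0.01926 L.
At equivalence the base is fully converted to C5H5NH+; total volume = 0.03629 L, so [C5H5NH+] = 0.006350/0.03629 = 0.1750 M.
Ka(C5H5NH+) = Kw/Kb = 1.0e-14 / 1.7 x 10^-9 = 5.88e-6.
[H^+] = sqrt(Ka x [C5H5NH+]) = sqrt(5.88e-6 x 0.1750) = 0.00101 M.
pH = -log(0.00101) = 2.99.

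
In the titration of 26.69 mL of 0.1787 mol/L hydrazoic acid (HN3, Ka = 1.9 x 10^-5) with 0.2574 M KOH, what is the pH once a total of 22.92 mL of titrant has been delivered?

n(acid) = 0.1787 x 0.02669 = 0.004770 mol; n(KOH) added = 0.2574 x 0.02292 = 0.005900 mol.
Base is in excess by 0.005900 - 0.004770 = 0.001130 mol in a total volume of 0.04961 L.
[OH^-] = 0.001130/0.04961 = 0.02278 M, so pOH = 1.64 and pH = 14.00 - 1.64 = 12.36.

12.36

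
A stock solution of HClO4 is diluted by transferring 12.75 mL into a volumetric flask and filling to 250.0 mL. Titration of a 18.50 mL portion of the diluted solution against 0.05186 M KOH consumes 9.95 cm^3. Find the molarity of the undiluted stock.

0.547 M

n(KOH) = 0.05186 x 0.009950 = 0.0005160 mol.
n(HClO4) in the aliquot = 0.0005160 mol.
[diluted HClO4] = 0.0005160 / 0.01850 = 0.02789 M.
Dilution factor = 250.0/12.75 = 19.61, so [stock] = 0.02789 x 19.61 = 0.547 M.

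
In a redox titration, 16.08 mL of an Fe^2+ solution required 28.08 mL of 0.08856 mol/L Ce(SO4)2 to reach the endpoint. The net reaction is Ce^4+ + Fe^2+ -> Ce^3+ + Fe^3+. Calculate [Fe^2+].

n(Ce(SO4)2) = 0.08856 x 0.02808 = 0.002487 mol.
From the balanced equation, 1 mol Ce(SO4)2 reacts with 1 mol Fe^2+, so n(Fe^2+) = 0.002487 x 1/1 = 0.002487 mol.
[Fe^2+] = 0.002487 / 0.01608 L = 0.155 M.

0.155 M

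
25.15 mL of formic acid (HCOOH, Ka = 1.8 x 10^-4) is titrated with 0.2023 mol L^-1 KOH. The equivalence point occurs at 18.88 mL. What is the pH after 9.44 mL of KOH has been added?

9.44 mL is exactly half the equivalence volume (18.88/2), i.e. the half-equivalence point.
There, n(HA) = n(A^-), so pH = pKa = -log(1.8 x 10^-4) = 3.74.

3.74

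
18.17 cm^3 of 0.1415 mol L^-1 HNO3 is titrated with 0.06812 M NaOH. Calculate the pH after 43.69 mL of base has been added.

11.82

n(acid) = 0.1415 x 0.01817 = 0.002571 mol; n(NaOH) added = 0.06812 x 0.04369 = 0.002976 mol.
Base is in excess by 0.002976 - 0.002571 = 0.0004051 mol in a total volume of 0.06186 L.
[OH^-] = 0.0004051/0.06186 = 0.006549 M, so pOH = 2.18 and pH = 14.00 - 2.18 = 11.82.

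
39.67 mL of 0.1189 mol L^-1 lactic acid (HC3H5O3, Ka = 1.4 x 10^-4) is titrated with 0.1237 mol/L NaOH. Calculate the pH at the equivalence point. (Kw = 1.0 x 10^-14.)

n(HC3H5O3) = 0.1189 x 0.03967 = 0.004717 mol; V(NaOH) at equivalence = 0.004717/0.1237 = 0.03813 L.
At equivalence all the acid is converted to C3H5O3-; total volume = 0.03967 + 0.03813 = 0.07780 L, so [C3H5O3-] = 0.004717/0.07780 = 0.06063 M.
Kb = Kw/Ka = 1.0e-14 / 1.4 x 10^-4 = 7.14e-11.
[OH^-] = sqrt(Kb x [C3H5O3-]) = sqrt(7.14e-11 x 0.06063) = 2.08e-6 M.
pOH = 5.68, so pH = 14.00 - 5.68 = 8.32.

8.32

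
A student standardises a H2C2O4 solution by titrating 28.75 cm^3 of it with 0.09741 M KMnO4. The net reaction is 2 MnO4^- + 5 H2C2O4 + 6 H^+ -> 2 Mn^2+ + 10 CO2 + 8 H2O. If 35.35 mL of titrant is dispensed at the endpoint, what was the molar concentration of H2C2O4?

0.299 M

n(KMnO4) = 0.09741 x 0.03535 = 0.003443 mol.
From the balanced equation, 2 mol KMnO4 reacts with 5 mol H2C2O4, so n(H2C2O4) = 0.003443 x 5/2 = 0.008609 mol.
[H2C2O4] = 0.008609 / 0.02875 L = 0.299 M.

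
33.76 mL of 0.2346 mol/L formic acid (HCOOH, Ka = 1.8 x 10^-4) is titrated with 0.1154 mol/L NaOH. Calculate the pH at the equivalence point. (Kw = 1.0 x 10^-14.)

8.32

n(HCOOH) = 0.2346 x 0.03376 = 0.007920 mol; V(NaOH) at equivalence = 0.007920/0.1154 = 0.06863 L.
At equivalence all the acid is converted to HCOO-; total volume = 0.03376 + 0.06863 = 0.1024 L, so [HCOO-] = 0.007920/0.1024 = 0.07735 M.
Kb = Kw/Ka = 1.0e-14 / 1.8 x 10^-4 = 5.56e-11.
[OH^-] = sqrt(Kb x [HCOO-]) = sqrt(5.56e-11 x 0.07735) = 2.07e-6 M.
pOH = 5.68, so pH = 14.00 - 5.68 = 8.32.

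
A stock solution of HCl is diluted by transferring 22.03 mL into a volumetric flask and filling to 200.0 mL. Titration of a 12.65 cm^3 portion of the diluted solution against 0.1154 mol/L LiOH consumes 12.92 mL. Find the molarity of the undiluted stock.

1.07 M

n(LiOH) = 0.1154 x 0.01292 = 0.001491 mol.
n(HCl) in the aliquot = 0.001491 mol.
[diluted HCl] = 0.001491 / 0.01265 = 0.1179 M.
Dilution factor = 200.0/22.03 = 9.079, so [stock] = 0.1179 x 9.079 = 1.07 M.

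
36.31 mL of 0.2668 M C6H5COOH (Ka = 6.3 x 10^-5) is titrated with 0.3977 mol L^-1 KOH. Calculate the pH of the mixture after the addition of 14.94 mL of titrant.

4.40

Initial n(C6H5COOH) = 0.2668 x 0.03631 = 0.009688 mol.
n(KOH) added = 0.3977 x 0.01494 = 0.005942 mol, converting that many moles of C6H5COOH to C6H5COO-.
Remaining n(C6H5COOH) = 0.003746 mol; n(C6H5COO-) = 0.005942 mol.
By Henderson-Hasselbalch, pH = pKa + log([A^-]/[HA]) = 4.20 + log(0.005942/0.003746) = 4.20 + (+0.20) = 4.40.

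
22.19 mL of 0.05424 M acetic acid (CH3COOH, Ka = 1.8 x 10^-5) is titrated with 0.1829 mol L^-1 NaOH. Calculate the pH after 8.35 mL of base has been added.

n(acid) = 0.05424 x 0.02219 = 0.001204 mol; n(NaOH) added = 0.1829 x 0.008350 = 0.001527 mol.
Base is in excess by 0.001527 - 0.001204 = 0.0003236 mol in a total volume of 0.03054 L.
[OH^-] = 0.0003236/0.03054 = 0.01060 M, so pOH = 1.97 and pH = 14.00 - 1.97 = 12.03.

12.03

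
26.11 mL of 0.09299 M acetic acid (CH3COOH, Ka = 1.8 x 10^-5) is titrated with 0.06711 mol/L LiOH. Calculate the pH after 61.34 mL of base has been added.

n(acid) = 0.09299 x 0.02611 = 0.002428 mol; n(LiOH) added = 0.06711 x 0.06134 = 0.004117 mol.
Base is in excess by 0.004117 - 0.002428 = 0.001689 mol in a total volume of 0.08745 L.
[OH^-] = 0.001689/0.08745 = 0.01931 M, so pOH = 1.71 and pH = 14.00 - 1.71 = 12.29.

12.29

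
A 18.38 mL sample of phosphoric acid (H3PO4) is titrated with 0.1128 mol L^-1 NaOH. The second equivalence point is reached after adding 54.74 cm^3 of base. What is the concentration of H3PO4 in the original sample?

0.168 M

n(NaOH) = 0.1128 x 0.05474 = 0.006175 mol.
At the second equivalence point, 2 mol OH^- react per mol H3PO4, so n(H3PO4) = 0.006175 / 2 = 0.003087 mol.
[H3PO4] = 0.003087 / 0.01838 L = 0.168 M.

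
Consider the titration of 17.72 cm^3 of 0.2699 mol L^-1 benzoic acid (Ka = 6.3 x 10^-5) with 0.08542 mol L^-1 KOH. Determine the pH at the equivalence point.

n(C6H5COOH) = 0.2699 x 0.01772 = 0.004783 mol; V(KOH) at equivalence = 0.004783/0.08542 = 0.05599 L.
At equivalence all the acid is converted to C6H5COO-; total volume = 0.01772 + 0.05599 = 0.07371 L, so [C6H5COO-] = 0.004783/0.07371 = 0.06488 M.
Kb = Kw/Ka = 1.0e-14 / 6.3 x 10^-5 = 1.59e-10.
[OH^-] = sqrt(Kb x [C6H5COO-]) = sqrt(1.59e-10 x 0.06488) = 3.21e-6 M.
pOH = 5.49, so pH = 14.00 - 5.49 = 8.51.

8.51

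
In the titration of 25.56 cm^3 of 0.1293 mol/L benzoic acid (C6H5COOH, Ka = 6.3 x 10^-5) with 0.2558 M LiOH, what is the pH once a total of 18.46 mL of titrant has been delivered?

12.51

n(acid) = 0.1293 x 0.02556 = 0.003305 mol; n(LiOH) added = 0.2558 x 0.01846 = 0.004722 mol.
Base is in excess by 0.004722 - 0.003305 = 0.001417 mol in a total volume of 0.04402 L.
[OH^-] = 0.001417/0.04402 = 0.03219 M, so pOH = 1.49 and pH = 14.00 - 1.49 = 12.51.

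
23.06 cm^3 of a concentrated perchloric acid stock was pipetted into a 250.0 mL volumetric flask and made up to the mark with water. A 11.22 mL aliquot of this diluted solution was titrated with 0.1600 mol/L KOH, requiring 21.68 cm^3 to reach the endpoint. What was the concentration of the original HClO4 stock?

n(KOH) = 0.1600 x 0.02168 = 0.003469 mol.
n(HClO4) in the aliquot = 0.003469 mol.
[diluted HClO4] = 0.003469 / 0.01122 = 0.3092 M.
Dilution factor = 250.0/23.06 = 10.84, so [stock] = 0.3092 x 10.84 = 3.35 M.

3.35 M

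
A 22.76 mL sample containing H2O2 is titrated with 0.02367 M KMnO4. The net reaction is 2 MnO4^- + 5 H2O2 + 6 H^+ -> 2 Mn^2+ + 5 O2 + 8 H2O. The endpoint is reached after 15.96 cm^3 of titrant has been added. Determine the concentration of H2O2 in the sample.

n(KMnO4) = 0.02367 x 0.01596 = 0.0003778 mol.
From the balanced equation, 2 mol KMnO4 reacts with 5 mol H2O2, so n(H2O2) = 0.0003778 x 5/2 = 0.0009444 mol.
[H2O2] = 0.0009444 / 0.02276 L = 0.0415 M.

0.0415 M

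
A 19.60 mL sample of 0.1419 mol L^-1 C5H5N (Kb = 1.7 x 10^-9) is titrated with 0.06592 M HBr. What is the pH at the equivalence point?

3.29

n(C5H5N) = 0.1419 x 0.01960 = 0.002781 mol; V(HBr) at equivalence = 0.002781/0.06592 = 0.04219 L.
At equivalence the base is fully converted to C5H5NH+; total volume = 0.06179 L, so [C5H5NH+] = 0.002781/0.06179 = 0.04501 M.
Ka(C5H5NH+) = Kw/Kb = 1.0e-14 / 1.7 x 10^-9 = 5.88e-6.
[H^+] = sqrt(Ka x [C5H5NH+]) = sqrt(5.88e-6 x 0.04501) = 0.000515 M.
pH = -log(0.000515) = 3.29.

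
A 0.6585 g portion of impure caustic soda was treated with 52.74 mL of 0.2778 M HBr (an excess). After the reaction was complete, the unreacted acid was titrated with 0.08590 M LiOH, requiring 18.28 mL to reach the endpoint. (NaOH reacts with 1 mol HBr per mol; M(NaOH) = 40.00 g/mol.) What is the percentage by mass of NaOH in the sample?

79.5%

Total n(HBr) added = 0.2778 x 0.05274 = 0.01465 mol.
n(LiOH) used = 0.08590 x 0.01828 = 0.001570 mol, which equals the excess n(HBr).
So n(HBr) consumed by the sample = 0.01465 - 0.001570 = 0.01308 mol.
n(NaOH) = 0.01308 / 1 = 0.01308 mol.
mass NaOH = 0.01308 x 40.00 = 0.5232 g, so %NaOH = 0.5232/0.6585 x 100 = 79.5%.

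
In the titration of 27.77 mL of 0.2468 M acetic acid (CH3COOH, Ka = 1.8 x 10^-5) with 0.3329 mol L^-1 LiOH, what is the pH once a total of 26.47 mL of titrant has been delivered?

n(acid) = 0.2468 x 0.02777 = 0.006854 mol; n(LiOH) added = 0.3329 x 0.02647 = 0.008812 mol.
Base is in excess by 0.008812 - 0.006854 = 0.001958 mol in a total volume of 0.05424 L.
[OH^-] = 0.001958/0.05424 = 0.03610 M, so pOH = 1.44 and pH = 14.00 - 1.44 = 12.56.

12.56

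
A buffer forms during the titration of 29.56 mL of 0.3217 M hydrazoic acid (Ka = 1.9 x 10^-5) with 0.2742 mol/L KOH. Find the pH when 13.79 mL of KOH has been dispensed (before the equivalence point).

4.54

Initial n(HN3) = 0.3217 x 0.02956 = 0.009509 mol.
n(KOH) added = 0.2742 x 0.01379 = 0.003781 mol, converting that many moles of HN3 to N3-.
Remaining n(HN3) = 0.005728 mol; n(N3-) = 0.003781 mol.
By Henderson-Hasselbalch, pH = pKa + log([A^-]/[HA]) = 4.72 + log(0.003781/0.005728) = 4.72 + (-0.18) = 4.54.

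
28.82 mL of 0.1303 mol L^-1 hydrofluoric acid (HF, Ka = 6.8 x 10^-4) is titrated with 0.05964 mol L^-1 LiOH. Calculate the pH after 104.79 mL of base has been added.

12.27

n(acid) = 0.1303 x 0.02882 = 0.003755 mol; n(LiOH) added = 0.05964 x 0.1048 = 0.006250 mol.
Base is in excess by 0.006250 - 0.003755 = 0.002494 mol in a total volume of 0.1336 L.
[OH^-] = 0.002494/0.1336 = 0.01867 M, so pOH = 1.73 and pH = 14.00 - 1.73 = 12.27.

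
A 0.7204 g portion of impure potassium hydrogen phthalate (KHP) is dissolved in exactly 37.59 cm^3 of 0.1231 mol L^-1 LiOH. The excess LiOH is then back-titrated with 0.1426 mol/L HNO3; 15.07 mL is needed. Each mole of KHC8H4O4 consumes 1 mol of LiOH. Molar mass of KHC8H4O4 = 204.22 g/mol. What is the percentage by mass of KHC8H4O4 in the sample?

70.3%

Total n(LiOH) added = 0.1231 x 0.03759 = 0.004627 mol.
n(HNO3) used = 0.1426 x 0.01507 = 0.002149 mol, which equals the excess n(LiOH).
So n(LiOH) consumed by the sample = 0.004627 - 0.002149 = 0.002478 mol.
n(KHC8H4O4) = 0.002478 / 1 = 0.002478 mol.
mass KHC8H4O4 = 0.002478 x 204.22 = 0.5061 g, so %KHC8H4O4 = 0.5061/0.7204 x 100 = 70.3%.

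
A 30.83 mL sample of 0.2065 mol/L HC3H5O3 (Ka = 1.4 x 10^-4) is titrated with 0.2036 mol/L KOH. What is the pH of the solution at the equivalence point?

n(HC3H5O3) = 0.2065 x 0.03083 = 0.006366 mol; V(KOH) at equivalence = 0.006366/0.2036 = 0.03127 L.
At equivalence all the acid is converted to C3H5O3-; total volume = 0.03083 + 0.03127 = 0.06210 L, so [C3H5O3-] = 0.006366/0.06210 = 0.1025 M.
Kb = Kw/Ka = 1.0e-14 / 1.4 x 10^-4 = 7.14e-11.
[OH^-] = sqrt(Kb x [C3H5O3-]) = sqrt(7.14e-11 x 0.1025) = 2.71e-6 M.
pOH = 5.57, so pH = 14.00 - 5.57 = 8.43.

8.43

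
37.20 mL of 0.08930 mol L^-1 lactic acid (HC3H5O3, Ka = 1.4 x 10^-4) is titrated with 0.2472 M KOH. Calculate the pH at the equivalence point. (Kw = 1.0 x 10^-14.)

n(HC3H5O3) = 0.08930 x 0.03720 = 0.003322 mol; V(KOH) at equivalence = 0.003322/0.2472 = 0.01344 L.
At equivalence all the acid is converted to C3H5O3-; total volume = 0.03720 + 0.01344 = 0.05064 L, so [C3H5O3-] = 0.003322/0.05064 = 0.06560 M.
Kb = Kw/Ka = 1.0e-14 / 1.4 x 10^-4 = 7.14e-11.
[OH^-] = sqrt(Kb x [C3H5O3-]) = sqrt(7.14e-11 x 0.06560) = 2.16e-6 M.
pOH = 5.66, so pH = 14.00 - 5.66 = 8.34.

8.34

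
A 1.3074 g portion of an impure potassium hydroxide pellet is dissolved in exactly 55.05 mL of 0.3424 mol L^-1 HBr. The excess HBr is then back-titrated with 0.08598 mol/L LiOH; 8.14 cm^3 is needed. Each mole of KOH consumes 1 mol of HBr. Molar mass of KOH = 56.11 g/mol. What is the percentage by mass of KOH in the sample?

Total n(HBr) added = 0.3424 x 0.05505 = 0.01885 mol.
n(LiOH) used = 0.08598 x 0.008140 = 0.0006999 mol, which equals the excess n(HBr).
So n(HBr) consumed by the sample = 0.01885 - 0.0006999 = 0.01815 mol.
n(KOH) = 0.01815 / 1 = 0.01815 mol.
mass KOH = 0.01815 x 56.11 = 1.018 g, so %KOH = 1.018/1.3074 x 100 = 77.9%.

77.9%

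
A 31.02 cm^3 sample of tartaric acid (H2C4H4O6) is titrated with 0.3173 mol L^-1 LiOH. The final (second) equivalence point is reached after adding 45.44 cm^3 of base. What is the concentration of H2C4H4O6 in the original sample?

0.232 M

n(LiOH) = 0.3173 x 0.04544 = 0.01442 mol.
At the final (second) equivalence point, 2 mol OH^- react per mol H2C4H4O6, so n(H2C4H4O6) = 0.01442 / 2 = 0.007209 mol.
[H2C4H4O6] = 0.007209 / 0.03102 L = 0.232 M.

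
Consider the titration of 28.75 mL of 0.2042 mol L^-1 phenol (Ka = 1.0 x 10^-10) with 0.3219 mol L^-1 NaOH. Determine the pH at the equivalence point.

11.55

n(C6H5OH) = 0.2042 x 0.02875 = 0.005871 mol; V(NaOH) at equivalence = 0.005871/0.3219 = 0.01824 L.
At equivalence all the acid is converted to C6H5O-; total volume = 0.02875 + 0.01824 = 0.04699 L, so [C6H5O-] = 0.005871/0.04699 = 0.1249 M.
Kb = Kw/Ka = 1.0e-14 / 1.0 x 10^-10 = 0.000100.
[OH^-] = sqrt(Kb x [C6H5O-]) = sqrt(0.000100 x 0.1249) = 0.00353 M.
pOH = 2.45, so pH = 14.00 - 2.45 = 11.55.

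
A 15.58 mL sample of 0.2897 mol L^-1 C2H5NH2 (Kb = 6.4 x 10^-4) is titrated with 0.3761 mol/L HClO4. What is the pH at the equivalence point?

n(C2H5NH2) = 0.2897 x 0.01558 = 0.004514 mol; V(HClO4) at equivalence = 0.004514/0.3761 = 0.01200 L.
At equivalence the base is fully converted to C2H5NH3+; total volume = 0.02758 L, so [C2H5NH3+] = 0.004514/0.02758 = 0.1636 M.
Ka(C2H5NH3+) = Kw/Kb = 1.0e-14 / 6.4 x 10^-4 = 1.56e-11.
[H^+] = sqrt(Ka x [C2H5NH3+]) = sqrt(1.56e-11 x 0.1636) = 1.60e-6 M.
pH = -log(1.60e-6) = 5.80.

5.80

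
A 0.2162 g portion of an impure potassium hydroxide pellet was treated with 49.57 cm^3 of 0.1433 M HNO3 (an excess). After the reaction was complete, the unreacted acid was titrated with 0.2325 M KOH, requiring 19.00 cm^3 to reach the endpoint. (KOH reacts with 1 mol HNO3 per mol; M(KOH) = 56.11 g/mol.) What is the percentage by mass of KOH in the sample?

Total n(HNO3) added = 0.1433 x 0.04957 = 0.007103 mol.
n(KOH) used = 0.2325 x 0.01900 = 0.004418 mol, which equals the excess n(HNO3).
So n(HNO3) consumed by the sample = 0.007103 - 0.004418 = 0.002686 mol.
n(KOH) = 0.002686 / 1 = 0.002686 mol.
mass KOH = 0.002686 x 56.11 = 0.1507 g, so %KOH = 0.1507/0.2162 x 100 = 69.7%.

69.7%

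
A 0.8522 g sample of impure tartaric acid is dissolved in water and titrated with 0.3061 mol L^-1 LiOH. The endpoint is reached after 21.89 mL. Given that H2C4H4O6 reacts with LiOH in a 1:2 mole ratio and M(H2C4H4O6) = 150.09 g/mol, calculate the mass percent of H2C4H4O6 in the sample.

59.0%

n(LiOH) = 0.3061 x 0.02189 = 0.006701 mol.
n(H2C4H4O6) = 0.006701 / 2 = 0.003350 mol.
mass of H2C4H4O6 = 0.003350 x 150.09 = 0.5028 g.
% purity = 0.5028 / 0.8522 x 100 = 59.0%.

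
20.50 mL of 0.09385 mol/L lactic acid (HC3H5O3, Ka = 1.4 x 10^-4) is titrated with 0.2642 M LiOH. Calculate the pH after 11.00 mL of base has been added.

12.49

n(acid) = 0.09385 x 0.02050 = 0.001924 mol; n(LiOH) added = 0.2642 x 0.01100 = 0.002906 mol.
Base is in excess by 0.002906 - 0.001924 = 0.0009823 mol in a total volume of 0.03150 L.
[OH^-] = 0.0009823/0.03150 = 0.03118 M, so pOH = 1.51 and pH = 14.00 - 1.51 = 12.49.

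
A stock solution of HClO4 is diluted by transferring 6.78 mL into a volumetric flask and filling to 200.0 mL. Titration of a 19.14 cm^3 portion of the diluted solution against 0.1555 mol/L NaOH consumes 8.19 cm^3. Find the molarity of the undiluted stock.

1.96 M

n(NaOH) = 0.1555 x 0.008190 = 0.001274 mol.
n(HClO4) in the aliquot = 0.001274 mol.
[diluted HClO4] = 0.001274 / 0.01914 = 0.06654 M.
Dilution factor = 200.0/6.780 = 29.50, so [stock] = 0.06654 x 29.50 = 1.96 M.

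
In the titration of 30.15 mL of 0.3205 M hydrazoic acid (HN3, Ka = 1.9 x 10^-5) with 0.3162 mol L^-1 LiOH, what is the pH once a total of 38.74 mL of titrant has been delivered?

n(acid) = 0.3205 x 0.03015 = 0.009663 mol; n(LiOH) added = 0.3162 x 0.03874 = 0.01225 mol.
Base is in excess by 0.01225 - 0.009663 = 0.002587 mol in a total volume of 0.06889 L.
[OH^-] = 0.002587/0.06889 = 0.03755 M, so pOH = 1.43 and pH = 14.00 - 1.43 = 12.57.

12.57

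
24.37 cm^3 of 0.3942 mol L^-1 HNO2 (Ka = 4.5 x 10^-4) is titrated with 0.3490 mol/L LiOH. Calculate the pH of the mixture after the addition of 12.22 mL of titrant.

3.25

Initial n(HNO2) = 0.3942 x 0.02437 = 0.009607 mol.
n(LiOH) added = 0.3490 x 0.01222 = 0.004265 mol, converting that many moles of HNO2 to NO2-.
Remaining n(HNO2) = 0.005342 mol; n(NO2-) = 0.004265 mol.
By Henderson-Hasselbalch, pH = pKa + log([A^-]/[HA]) = 3.35 + log(0.004265/0.005342) = 3.35 + (-0.10) = 3.25.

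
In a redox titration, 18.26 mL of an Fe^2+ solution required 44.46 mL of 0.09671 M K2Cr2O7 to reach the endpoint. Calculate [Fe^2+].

1.41 M

n(K2Cr2O7) = 0.09671 x 0.04446 = 0.004300 mol.
From the balanced equation, 1 mol K2Cr2O7 reacts with 6 mol Fe^2+, so n(Fe^2+) = 0.004300 x 6/1 = 0.02580 mol.
[Fe^2+] = 0.02580 / 0.01826 L = 1.41 M.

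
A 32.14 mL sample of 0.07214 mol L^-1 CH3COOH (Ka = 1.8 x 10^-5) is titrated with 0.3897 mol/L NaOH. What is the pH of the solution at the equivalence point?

8.76

n(CH3COOH) = 0.07214 x 0.03214 = 0.002319 mol; V(NaOH) at equivalence = 0.002319/0.3897 = 0.005950 L.
At equivalence all the acid is converted to CH3COO-; total volume = 0.03214 + 0.005950 = 0.03809 L, so [CH3COO-] = 0.002319/0.03809 = 0.06087 M.
Kb = Kw/Ka = 1.0e-14 / 1.8 x 10^-5 = 5.56e-10.
[OH^-] = sqrt(Kb x [CH3COO-]) = sqrt(5.56e-10 x 0.06087) = 5.82e-6 M.
pOH = 5.24, so pH = 14.00 - 5.24 = 8.76.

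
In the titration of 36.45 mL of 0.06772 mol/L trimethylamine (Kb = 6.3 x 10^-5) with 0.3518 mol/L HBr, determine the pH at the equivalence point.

5.52

n((CH3)3N) = 0.06772 x 0.03645 = 0.002468 mol; V(HBr) at equivalence = 0.002468/0.3518 = 0.007016 L.
At equivalence the base is fully converted to (CH3)3NH+; total volume = 0.04347 L, so [(CH3)3NH+] = 0.002468/0.04347 = 0.05679 M.
Ka((CH3)3NH+) = Kw/Kb = 1.0e-14 / 6.3 x 10^-5 = 1.59e-10.
[H^+] = sqrt(Ka x [(CH3)3NH+]) = sqrt(1.59e-10 x 0.05679) = 3.00e-6 M.
pH = -log(3.00e-6) = 5.52.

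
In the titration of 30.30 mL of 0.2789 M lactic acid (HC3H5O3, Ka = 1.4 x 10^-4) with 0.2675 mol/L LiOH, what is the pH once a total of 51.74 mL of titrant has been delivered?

12.82

n(acid) = 0.2789 x 0.03030 = 0.008451 mol; n(LiOH) added = 0.2675 x 0.05174 = 0.01384 mol.
Base is in excess by 0.01384 - 0.008451 = 0.005390 mol in a total volume of 0.08204 L.
[OH^-] = 0.005390/0.08204 = 0.06570 M, so pOH = 1.18 and pH = 14.00 - 1.18 = 12.82.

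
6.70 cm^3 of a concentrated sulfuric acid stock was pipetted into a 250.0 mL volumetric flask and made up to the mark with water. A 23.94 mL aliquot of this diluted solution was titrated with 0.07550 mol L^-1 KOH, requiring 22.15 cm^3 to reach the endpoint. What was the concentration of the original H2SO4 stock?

1.30 M

n(KOH) = 0.07550 x 0.02215 = 0.001672 mol.
n(H2SO4) in the aliquot = 0.001672 x 1/2 = 0.0008362 mol.
[diluted H2SO4] = 0.0008362 / 0.02394 = 0.03493 M.
Dilution factor = 250.0/6.700 = 37.31, so [stock] = 0.03493 x 37.31 = 1.30 M.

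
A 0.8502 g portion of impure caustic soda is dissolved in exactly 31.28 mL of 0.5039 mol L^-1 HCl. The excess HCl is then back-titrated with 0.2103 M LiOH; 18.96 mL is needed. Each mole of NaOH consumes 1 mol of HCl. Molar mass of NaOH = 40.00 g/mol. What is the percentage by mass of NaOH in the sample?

55.4%

Total n(HCl) added = 0.5039 x 0.03128 = 0.01576 mol.
n(LiOH) used = 0.2103 x 0.01896 = 0.003987 mol, which equals the excess n(HCl).
So n(HCl) consumed by the sample = 0.01576 - 0.003987 = 0.01177 mol.
n(NaOH) = 0.01177 / 1 = 0.01177 mol.
mass NaOH = 0.01177 x 40.00 = 0.4710 g, so %NaOH = 0.4710/0.8502 x 100 = 55.4%.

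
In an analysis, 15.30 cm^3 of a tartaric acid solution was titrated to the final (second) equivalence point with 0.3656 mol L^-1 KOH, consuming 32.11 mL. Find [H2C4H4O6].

n(KOH) = 0.3656 x 0.03211 = 0.01174 mol.
At the final (second) equivalence point, 2 mol OH^- react per mol H2C4H4O6, so n(H2C4H4O6) = 0.01174 / 2 = 0.005870 mol.
[H2C4H4O6] = 0.005870 / 0.01530 L = 0.384 M.

0.384 M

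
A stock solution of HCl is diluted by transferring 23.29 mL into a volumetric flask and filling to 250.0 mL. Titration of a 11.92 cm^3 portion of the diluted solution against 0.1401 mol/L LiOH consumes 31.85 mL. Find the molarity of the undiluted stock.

4.02 M

n(LiOH) = 0.1401 x 0.03185 = 0.004462 mol.
n(HCl) in the aliquot = 0.004462 mol.
[diluted HCl] = 0.004462 / 0.01192 = 0.3743 M.
Dilution factor = 250.0/23.29 = 10.73, so [stock] = 0.3743 x 10.73 = 4.02 M.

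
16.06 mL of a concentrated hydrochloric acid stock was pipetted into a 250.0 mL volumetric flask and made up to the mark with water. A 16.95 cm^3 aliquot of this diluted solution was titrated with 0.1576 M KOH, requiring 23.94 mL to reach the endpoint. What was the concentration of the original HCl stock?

n(KOH) = 0.1576 x 0.02394 = 0.003773 mol.
n(HCl) in the aliquot = 0.003773 mol.
[diluted HCl] = 0.003773 / 0.01695 = 0.2226 M.
Dilution factor = 250.0/16.06 = 15.57, so [stock] = 0.2226 x 15.57 = 3.47 M.

3.47 M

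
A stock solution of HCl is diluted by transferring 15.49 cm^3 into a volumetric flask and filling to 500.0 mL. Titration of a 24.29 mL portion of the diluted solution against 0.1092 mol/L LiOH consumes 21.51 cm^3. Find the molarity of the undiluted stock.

3.12 M

n(LiOH) = 0.1092 x 0.02151 = 0.002349 mol.
n(HCl) in the aliquot = 0.002349 mol.
[diluted HCl] = 0.002349 / 0.02429 = 0.09670 M.
Dilution factor = 500.0/15.49 = 32.28, so [stock] = 0.09670 x 32.28 = 3.12 M.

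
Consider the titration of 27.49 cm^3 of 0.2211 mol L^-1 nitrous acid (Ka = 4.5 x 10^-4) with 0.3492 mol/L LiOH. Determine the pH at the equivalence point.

8.24

n(HNO2) = 0.2211 x 0.02749 = 0.006078 mol; V(LiOH) at equivalence = 0.006078/0.3492 = 0.01741 L.
At equivalence all the acid is converted to NO2-; total volume = 0.02749 + 0.01741 = 0.04490 L, so [NO2-] = 0.006078/0.04490 = 0.1354 M.
Kb = Kw/Ka = 1.0e-14 / 4.5 x 10^-4 = 2.22e-11.
[OH^-] = sqrt(Kb x [NO2-]) = sqrt(2.22e-11 x 0.1354) = 1.73e-6 M.
pOH = 5.76, so pH = 14.00 - 5.76 = 8.24.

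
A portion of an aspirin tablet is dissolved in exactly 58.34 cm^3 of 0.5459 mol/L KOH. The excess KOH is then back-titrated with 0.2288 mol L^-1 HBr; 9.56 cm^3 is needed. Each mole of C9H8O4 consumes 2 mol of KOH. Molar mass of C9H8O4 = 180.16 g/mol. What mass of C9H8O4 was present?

2.67 g

Total n(KOH) added = 0.5459 x 0.05834 = 0.03185 mol.
n(HBr) used = 0.2288 x 0.009560 = 0.002187 mol, which equals the excess n(KOH).
So n(KOH) consumed by the sample = 0.03185 - 0.002187 = 0.02966 mol.
n(C9H8O4) = 0.02966 / 2 = 0.01483 mol.
mass = 0.01483 mol x 180.16 g/mol = 2.67 g.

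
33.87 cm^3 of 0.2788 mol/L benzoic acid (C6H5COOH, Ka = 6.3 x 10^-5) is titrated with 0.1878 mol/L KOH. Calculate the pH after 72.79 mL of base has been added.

12.60

n(acid) = 0.2788 x 0.03387 = 0.009443 mol; n(KOH) added = 0.1878 x 0.07279 = 0.01367 mol.
Base is in excess by 0.01367 - 0.009443 = 0.004227 mol in a total volume of 0.1067 L.
[OH^-] = 0.004227/0.1067 = 0.03963 M, so pOH = 1.40 and pH = 14.00 - 1.40 = 12.60.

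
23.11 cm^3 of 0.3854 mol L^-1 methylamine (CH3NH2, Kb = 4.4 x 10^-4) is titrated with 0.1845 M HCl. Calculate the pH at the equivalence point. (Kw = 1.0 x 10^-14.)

5.77

n(CH3NH2) = 0.3854 x 0.02311 = 0.008907 mol; V(HCl) at equivalence = 0.008907/0.1845 = 0.04827 L.
At equivalence the base is fully converted to CH3NH3+; total volume = 0.07138 L, so [CH3NH3+] = 0.008907/0.07138 = 0.1248 M.
Ka(CH3NH3+) = Kw/Kb = 1.0e-14 / 4.4 x 10^-4 = 2.27e-11.
[H^+] = sqrt(Ka x [CH3NH3+]) = sqrt(2.27e-11 x 0.1248) = 1.68e-6 M.
pH = -log(1.68e-6) = 5.77.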